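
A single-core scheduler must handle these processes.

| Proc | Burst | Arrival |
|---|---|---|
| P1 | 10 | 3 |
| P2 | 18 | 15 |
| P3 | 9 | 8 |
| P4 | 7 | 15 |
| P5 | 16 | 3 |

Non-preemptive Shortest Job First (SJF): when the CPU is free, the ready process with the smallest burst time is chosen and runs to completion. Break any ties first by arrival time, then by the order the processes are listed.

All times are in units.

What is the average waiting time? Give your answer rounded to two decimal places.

Timeline: | idle 0-3 | P1 3-13 | P3 13-22 | P4 22-29 | P5 29-45 | P2 45-63 |
Completion: P1=13  P2=63  P3=22  P4=29  P5=45
Waiting times: P1=0, P2=30, P3=5, P4=7, P5=26
Average waiting = (0+30+5+7+26) / 5 = 68/5 = 13.60

13.60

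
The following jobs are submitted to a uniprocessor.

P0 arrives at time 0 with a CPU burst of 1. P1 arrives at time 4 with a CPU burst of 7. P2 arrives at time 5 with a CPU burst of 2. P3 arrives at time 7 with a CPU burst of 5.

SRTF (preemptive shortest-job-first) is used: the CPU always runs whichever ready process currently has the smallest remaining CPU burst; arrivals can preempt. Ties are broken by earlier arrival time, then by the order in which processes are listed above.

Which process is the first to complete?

Gantt: | P0 0-1 | idle 1-4 | P1 4-5 | P2 5-7 | P3 7-12 | P1 12-18 |
Completion: P0=1  P1=18  P2=7  P3=12
Turnaround (C−A): P0=1  P1=14  P2=2  P3=5
Finish order: P0 → P2 → P3 → P1

P0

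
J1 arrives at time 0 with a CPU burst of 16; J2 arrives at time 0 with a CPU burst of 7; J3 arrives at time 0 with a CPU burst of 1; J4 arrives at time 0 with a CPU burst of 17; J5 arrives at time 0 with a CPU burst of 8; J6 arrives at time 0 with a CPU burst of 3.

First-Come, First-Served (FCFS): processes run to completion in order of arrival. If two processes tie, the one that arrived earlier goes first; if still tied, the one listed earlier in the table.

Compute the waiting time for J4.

Timeline: | J1 0-16 | J2 16-23 | J3 23-24 | J4 24-41 | J5 41-49 | J6 49-52 |
Completion: J1=16  J2=23  J3=24  J4=41  J5=49  J6=52
Waiting(J4) = turnaround − burst = 41 − 17 = 24

24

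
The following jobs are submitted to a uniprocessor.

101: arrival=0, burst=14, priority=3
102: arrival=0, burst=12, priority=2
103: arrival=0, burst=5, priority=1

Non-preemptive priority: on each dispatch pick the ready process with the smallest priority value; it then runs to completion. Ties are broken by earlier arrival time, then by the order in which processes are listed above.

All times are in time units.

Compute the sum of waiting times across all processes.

22

Gantt: | 103 0-5 | 102 5-17 | 101 17-31 |
Completion: 101=31  102=17  103=5
Turnaround (C−A): 101=31  102=17  103=5
Waiting = turnaround − burst: 101=17, 102=5, 103=0
Total waiting = 17 + 5 + 0 = 22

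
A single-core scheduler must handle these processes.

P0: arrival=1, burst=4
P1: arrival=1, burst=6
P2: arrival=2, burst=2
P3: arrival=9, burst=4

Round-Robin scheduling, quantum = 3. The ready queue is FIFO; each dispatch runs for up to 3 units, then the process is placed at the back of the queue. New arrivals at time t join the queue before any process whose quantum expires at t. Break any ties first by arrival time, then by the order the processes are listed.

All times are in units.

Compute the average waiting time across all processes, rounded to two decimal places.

Schedule: | idle 0-1 | P0 1-4 | P1 4-7 | P2 7-9 | P0 9-10 | P1 10-13 | P3 13-17 |
Completion: P0=10  P1=13  P2=9  P3=17
Turnaround (C−A): P0=9  P1=12  P2=7  P3=8
Waiting times: P0=5, P1=6, P2=5, P3=4
Average waiting = (5+6+5+4) / 4 = 20/4 = 5.00

5.00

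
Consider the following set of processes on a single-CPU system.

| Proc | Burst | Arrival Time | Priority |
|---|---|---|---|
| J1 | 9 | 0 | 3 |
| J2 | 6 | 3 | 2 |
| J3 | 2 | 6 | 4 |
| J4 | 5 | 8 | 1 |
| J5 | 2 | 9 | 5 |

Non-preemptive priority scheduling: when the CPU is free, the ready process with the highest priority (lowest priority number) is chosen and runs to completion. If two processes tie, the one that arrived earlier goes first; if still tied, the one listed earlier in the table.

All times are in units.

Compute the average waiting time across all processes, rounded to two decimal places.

7.80

Timeline: | J1 0-9 | J4 9-14 | J2 14-20 | J3 20-22 | J5 22-24 |
Completion: J1=9  J2=20  J3=22  J4=14  J5=24
Waiting times: J1=0, J2=11, J3=14, J4=1, J5=13
Average waiting = (0+11+14+1+13) / 5 = 39/5 = 7.80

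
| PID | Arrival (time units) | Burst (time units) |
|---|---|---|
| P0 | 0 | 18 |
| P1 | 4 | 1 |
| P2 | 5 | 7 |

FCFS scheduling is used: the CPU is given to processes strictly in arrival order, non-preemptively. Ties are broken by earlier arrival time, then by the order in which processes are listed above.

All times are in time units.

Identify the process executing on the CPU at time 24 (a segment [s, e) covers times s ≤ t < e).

Schedule: | P0 0-18 | P1 18-19 | P2 19-26 |
Completion: P0=18  P1=19  P2=26
Turnaround (C−A): P0=18  P1=15  P2=21

P2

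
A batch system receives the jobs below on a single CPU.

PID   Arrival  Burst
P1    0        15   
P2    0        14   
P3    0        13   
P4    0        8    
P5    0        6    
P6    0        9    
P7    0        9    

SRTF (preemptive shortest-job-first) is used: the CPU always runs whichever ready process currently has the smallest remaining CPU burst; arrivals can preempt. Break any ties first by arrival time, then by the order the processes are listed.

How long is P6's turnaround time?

23

Timeline: | P5 0-6 | P4 6-14 | P6 14-23 | P7 23-32 | P3 32-45 | P2 45-59 | P1 59-74 |
Completion: P1=74  P2=59  P3=45  P4=14  P5=6  P6=23  P7=32
Turnaround (C−A): P1=74  P2=59  P3=45  P4=14  P5=6  P6=23  P7=32
Turnaround(P6) = completion − arrival = 23 − 0 = 23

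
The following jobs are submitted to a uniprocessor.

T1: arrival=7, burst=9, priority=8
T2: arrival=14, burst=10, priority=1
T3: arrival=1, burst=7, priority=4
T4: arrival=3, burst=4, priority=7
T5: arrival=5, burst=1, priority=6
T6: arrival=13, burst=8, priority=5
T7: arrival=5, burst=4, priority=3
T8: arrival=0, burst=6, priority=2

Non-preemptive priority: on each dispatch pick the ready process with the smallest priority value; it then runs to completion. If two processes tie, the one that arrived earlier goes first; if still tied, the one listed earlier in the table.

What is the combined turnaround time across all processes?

Timeline: | T8 0-6 | T7 6-10 | T3 10-17 | T2 17-27 | T6 27-35 | T5 35-36 | T4 36-40 | T1 40-49 |
Completion: T1=49  T2=27  T3=17  T4=40  T5=36  T6=35  T7=10  T8=6
Turnaround (C−A): T1=42  T2=13  T3=16  T4=37  T5=31  T6=22  T7=5  T8=6
Turnaround = completion − arrival: T1=42, T2=13, T3=16, T4=37, T5=31, T6=22, T7=5, T8=6
Total turnaround = 42 + 13 + 16 + 37 + 31 + 22 + 5 + 6 = 172

172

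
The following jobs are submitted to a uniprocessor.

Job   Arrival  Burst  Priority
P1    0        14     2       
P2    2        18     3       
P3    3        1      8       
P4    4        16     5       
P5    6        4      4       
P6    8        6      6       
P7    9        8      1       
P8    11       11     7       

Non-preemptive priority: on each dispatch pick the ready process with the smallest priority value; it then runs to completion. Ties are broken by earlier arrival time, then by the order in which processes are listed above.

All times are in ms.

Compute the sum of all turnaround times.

358

Schedule: | P1 0-14 | P7 14-22 | P2 22-40 | P5 40-44 | P4 44-60 | P6 60-66 | P8 66-77 | P3 77-78 |
Completion: P1=14  P2=40  P3=78  P4=60  P5=44  P6=66  P7=22  P8=77
Turnaround (C−A): P1=14  P2=38  P3=75  P4=56  P5=38  P6=58  P7=13  P8=66
Turnaround = completion − arrival: P1=14, P2=38, P3=75, P4=56, P5=38, P6=58, P7=13, P8=66
Total turnaround = 14 + 38 + 75 + 56 + 38 + 58 + 13 + 66 = 358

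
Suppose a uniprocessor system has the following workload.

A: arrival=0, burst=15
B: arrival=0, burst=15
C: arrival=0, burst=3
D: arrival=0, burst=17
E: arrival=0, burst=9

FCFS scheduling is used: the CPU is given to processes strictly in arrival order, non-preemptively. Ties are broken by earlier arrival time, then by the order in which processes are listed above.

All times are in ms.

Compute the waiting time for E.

50

Gantt: | A 0-15 | B 15-30 | C 30-33 | D 33-50 | E 50-59 |
Completion: A=15  B=30  C=33  D=50  E=59
Turnaround (C−A): A=15  B=30  C=33  D=50  E=59
Waiting(E) = turnaround − burst = 59 − 9 = 50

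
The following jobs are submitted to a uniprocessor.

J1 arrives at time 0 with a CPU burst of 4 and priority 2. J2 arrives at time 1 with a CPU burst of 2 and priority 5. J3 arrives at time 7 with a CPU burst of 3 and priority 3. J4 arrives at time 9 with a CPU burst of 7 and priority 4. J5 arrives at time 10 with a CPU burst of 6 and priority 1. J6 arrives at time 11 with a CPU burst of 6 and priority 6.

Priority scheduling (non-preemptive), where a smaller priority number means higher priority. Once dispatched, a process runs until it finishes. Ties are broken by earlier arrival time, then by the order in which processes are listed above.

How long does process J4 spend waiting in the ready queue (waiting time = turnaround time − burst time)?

Timeline: | J1 0-4 | J2 4-6 | idle 6-7 | J3 7-10 | J5 10-16 | J4 16-23 | J6 23-29 |
Completion: J1=4  J2=6  J3=10  J4=23  J5=16  J6=29
Turnaround (C−A): J1=4  J2=5  J3=3  J4=14  J5=6  J6=18
Waiting(J4) = turnaround − burst = 14 − 7 = 7

7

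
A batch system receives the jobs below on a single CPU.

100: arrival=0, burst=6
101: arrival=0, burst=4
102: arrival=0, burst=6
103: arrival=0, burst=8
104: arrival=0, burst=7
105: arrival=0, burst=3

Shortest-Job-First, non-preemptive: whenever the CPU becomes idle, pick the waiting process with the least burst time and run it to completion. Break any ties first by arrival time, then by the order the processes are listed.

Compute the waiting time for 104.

Gantt: | 105 0-3 | 101 3-7 | 100 7-13 | 102 13-19 | 104 19-26 | 103 26-34 |
Completion: 100=13  101=7  102=19  103=34  104=26  105=3
Turnaround (C−A): 100=13  101=7  102=19  103=34  104=26  105=3
Waiting(104) = turnaround − burst = 26 − 7 = 19

19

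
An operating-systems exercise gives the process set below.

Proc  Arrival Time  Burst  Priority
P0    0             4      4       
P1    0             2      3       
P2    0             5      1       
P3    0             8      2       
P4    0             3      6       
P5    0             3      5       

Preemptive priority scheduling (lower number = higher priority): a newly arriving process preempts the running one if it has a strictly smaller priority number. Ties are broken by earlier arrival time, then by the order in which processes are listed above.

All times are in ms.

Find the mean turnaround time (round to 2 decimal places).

16.50

Timeline: | P2 0-5 | P3 5-13 | P1 13-15 | P0 15-19 | P5 19-22 | P4 22-25 |
Completion: P0=19  P1=15  P2=5  P3=13  P4=25  P5=22
Turnaround (C−A): P0=19  P1=15  P2=5  P3=13  P4=25  P5=22
Turnaround times: P0=19, P1=15, P2=5, P3=13, P4=25, P5=22
Average turnaround = (19+15+5+13+25+22) / 6 = 99/6 = 16.50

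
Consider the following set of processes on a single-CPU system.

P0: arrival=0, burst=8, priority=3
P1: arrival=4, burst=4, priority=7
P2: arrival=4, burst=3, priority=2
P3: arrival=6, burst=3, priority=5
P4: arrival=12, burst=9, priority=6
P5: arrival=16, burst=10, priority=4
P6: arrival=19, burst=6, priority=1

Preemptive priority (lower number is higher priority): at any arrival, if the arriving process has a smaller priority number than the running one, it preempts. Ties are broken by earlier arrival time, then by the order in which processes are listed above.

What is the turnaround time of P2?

Gantt: | P0 0-4 | P2 4-7 | P0 7-11 | P3 11-14 | P4 14-16 | P5 16-19 | P6 19-25 | P5 25-32 | P4 32-39 | P1 39-43 |
Completion: P0=11  P1=43  P2=7  P3=14  P4=39  P5=32  P6=25
Turnaround(P2) = completion − arrival = 7 − 4 = 3

3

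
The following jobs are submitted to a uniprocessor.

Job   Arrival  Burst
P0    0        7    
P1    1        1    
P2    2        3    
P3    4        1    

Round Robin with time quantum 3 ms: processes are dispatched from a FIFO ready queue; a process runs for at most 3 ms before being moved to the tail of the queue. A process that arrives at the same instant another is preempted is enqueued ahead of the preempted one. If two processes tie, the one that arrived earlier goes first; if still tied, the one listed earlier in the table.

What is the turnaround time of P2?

5

Timeline: | P0 0-3 | P1 3-4 | P2 4-7 | P0 7-10 | P3 10-11 | P0 11-12 |
Completion: P0=12  P1=4  P2=7  P3=11
Turnaround (C−A): P0=12  P1=3  P2=5  P3=7
Turnaround(P2) = completion − arrival = 7 − 2 = 5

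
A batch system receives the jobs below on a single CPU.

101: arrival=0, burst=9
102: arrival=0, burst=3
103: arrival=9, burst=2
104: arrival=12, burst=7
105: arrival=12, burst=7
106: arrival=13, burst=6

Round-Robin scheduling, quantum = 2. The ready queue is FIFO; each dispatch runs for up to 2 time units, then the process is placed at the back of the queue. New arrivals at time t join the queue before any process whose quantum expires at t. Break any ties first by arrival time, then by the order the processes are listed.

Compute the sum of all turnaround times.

Schedule: | 101 0-2 | 102 2-4 | 101 4-6 | 102 6-7 | 101 7-9 | 103 9-11 | 101 11-13 | 104 13-15 | 105 15-17 | 106 17-19 | 101 19-20 | 104 20-22 | 105 22-24 | 106 24-26 | 104 26-28 | 105 28-30 | 106 30-32 | 104 32-33 | 105 33-34 |
Completion: 101=20  102=7  103=11  104=33  105=34  106=32
Turnaround = completion − arrival: 101=20, 102=7, 103=2, 104=21, 105=22, 106=19
Total turnaround = 20 + 7 + 2 + 21 + 22 + 19 = 91

91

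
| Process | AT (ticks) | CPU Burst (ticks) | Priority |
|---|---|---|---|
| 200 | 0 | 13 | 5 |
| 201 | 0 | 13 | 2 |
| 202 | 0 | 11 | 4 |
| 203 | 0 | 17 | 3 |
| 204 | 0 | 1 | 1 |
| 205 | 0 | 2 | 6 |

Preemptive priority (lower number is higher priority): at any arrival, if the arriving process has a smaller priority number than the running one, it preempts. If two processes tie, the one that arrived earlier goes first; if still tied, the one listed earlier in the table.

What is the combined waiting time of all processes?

143

Schedule: | 204 0-1 | 201 1-14 | 203 14-31 | 202 31-42 | 200 42-55 | 205 55-57 |
Completion: 200=55  201=14  202=42  203=31  204=1  205=57
Turnaround (C−A): 200=55  201=14  202=42  203=31  204=1  205=57
Waiting = turnaround − burst: 200=42, 201=1, 202=31, 203=14, 204=0, 205=55
Total waiting = 42 + 1 + 31 + 14 + 0 + 55 = 143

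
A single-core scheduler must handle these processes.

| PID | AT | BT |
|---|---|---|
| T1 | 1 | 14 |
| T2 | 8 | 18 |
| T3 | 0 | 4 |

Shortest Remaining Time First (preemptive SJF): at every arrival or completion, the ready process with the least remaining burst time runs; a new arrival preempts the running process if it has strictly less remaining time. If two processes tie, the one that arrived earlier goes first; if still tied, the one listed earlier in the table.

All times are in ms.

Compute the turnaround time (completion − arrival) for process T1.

Gantt: | T3 0-4 | T1 4-18 | T2 18-36 |
Completion: T1=18  T2=36  T3=4
Turnaround(T1) = completion − arrival = 18 − 1 = 17

17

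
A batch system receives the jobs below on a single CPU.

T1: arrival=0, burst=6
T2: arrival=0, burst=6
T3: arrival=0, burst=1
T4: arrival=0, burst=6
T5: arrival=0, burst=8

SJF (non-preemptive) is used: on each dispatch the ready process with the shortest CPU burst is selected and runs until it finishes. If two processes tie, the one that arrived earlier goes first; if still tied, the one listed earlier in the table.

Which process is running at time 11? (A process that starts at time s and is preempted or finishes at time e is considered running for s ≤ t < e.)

T2

Schedule: | T3 0-1 | T1 1-7 | T2 7-13 | T4 13-19 | T5 19-27 |
Completion: T1=7  T2=13  T3=1  T4=19  T5=27
Turnaround (C−A): T1=7  T2=13  T3=1  T4=19  T5=27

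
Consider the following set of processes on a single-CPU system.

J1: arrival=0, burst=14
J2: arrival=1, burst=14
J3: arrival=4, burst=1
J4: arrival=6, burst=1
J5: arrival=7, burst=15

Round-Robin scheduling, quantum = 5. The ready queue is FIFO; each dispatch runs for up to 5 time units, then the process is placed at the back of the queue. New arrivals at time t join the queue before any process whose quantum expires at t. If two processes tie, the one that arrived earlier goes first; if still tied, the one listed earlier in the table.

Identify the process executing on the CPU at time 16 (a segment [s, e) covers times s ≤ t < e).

Timeline: | J1 0-5 | J2 5-10 | J3 10-11 | J1 11-16 | J4 16-17 | J5 17-22 | J2 22-27 | J1 27-31 | J5 31-36 | J2 36-40 | J5 40-45 |
Completion: J1=31  J2=40  J3=11  J4=17  J5=45
Turnaround (C−A): J1=31  J2=39  J3=7  J4=11  J5=38

J4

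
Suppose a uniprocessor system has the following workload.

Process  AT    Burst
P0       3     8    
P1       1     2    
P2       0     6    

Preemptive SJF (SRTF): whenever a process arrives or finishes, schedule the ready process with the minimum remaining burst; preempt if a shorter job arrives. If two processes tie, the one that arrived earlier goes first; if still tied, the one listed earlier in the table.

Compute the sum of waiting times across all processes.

7

Timeline: | P2 0-1 | P1 1-3 | P2 3-8 | P0 8-16 |
Completion: P0=16  P1=3  P2=8
Turnaround (C−A): P0=13  P1=2  P2=8
Waiting = turnaround − burst: P0=5, P1=0, P2=2
Total waiting = 5 + 0 + 2 = 7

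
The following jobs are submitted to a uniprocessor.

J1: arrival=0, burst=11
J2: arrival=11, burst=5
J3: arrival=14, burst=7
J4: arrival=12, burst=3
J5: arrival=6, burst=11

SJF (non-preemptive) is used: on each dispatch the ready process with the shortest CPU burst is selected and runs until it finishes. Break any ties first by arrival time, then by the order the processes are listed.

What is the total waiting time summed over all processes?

Gantt: | J1 0-11 | J2 11-16 | J4 16-19 | J3 19-26 | J5 26-37 |
Completion: J1=11  J2=16  J3=26  J4=19  J5=37
Turnaround (C−A): J1=11  J2=5  J3=12  J4=7  J5=31
Waiting = turnaround − burst: J1=0, J2=0, J3=5, J4=4, J5=20
Total waiting = 0 + 0 + 5 + 4 + 20 = 29

29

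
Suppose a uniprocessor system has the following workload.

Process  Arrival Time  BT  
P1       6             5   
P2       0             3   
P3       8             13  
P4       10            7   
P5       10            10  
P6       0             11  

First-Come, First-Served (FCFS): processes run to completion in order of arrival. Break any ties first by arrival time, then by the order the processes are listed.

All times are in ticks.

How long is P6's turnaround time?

Gantt: | P2 0-3 | P6 3-14 | P1 14-19 | P3 19-32 | P4 32-39 | P5 39-49 |
Completion: P1=19  P2=3  P3=32  P4=39  P5=49  P6=14
Turnaround(P6) = completion − arrival = 14 − 0 = 14

14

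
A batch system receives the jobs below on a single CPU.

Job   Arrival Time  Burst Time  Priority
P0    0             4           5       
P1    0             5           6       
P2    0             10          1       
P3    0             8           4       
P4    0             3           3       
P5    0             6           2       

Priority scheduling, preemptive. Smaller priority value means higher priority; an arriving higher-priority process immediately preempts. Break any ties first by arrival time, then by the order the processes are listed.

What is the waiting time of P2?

0

Timeline: | P2 0-10 | P5 10-16 | P4 16-19 | P3 19-27 | P0 27-31 | P1 31-36 |
Completion: P0=31  P1=36  P2=10  P3=27  P4=19  P5=16
Turnaround (C−A): P0=31  P1=36  P2=10  P3=27  P4=19  P5=16
Waiting(P2) = turnaround − burst = 10 − 10 = 0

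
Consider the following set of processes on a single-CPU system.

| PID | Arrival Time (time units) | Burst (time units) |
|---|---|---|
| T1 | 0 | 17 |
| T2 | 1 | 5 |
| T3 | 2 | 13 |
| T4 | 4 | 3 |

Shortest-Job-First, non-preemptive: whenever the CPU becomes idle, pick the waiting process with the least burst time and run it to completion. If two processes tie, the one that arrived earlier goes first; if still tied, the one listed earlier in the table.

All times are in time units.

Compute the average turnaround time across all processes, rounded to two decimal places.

23.25

Gantt: | T1 0-17 | T4 17-20 | T2 20-25 | T3 25-38 |
Completion: T1=17  T2=25  T3=38  T4=20
Turnaround (C−A): T1=17  T2=24  T3=36  T4=16
Turnaround times: T1=17, T2=24, T3=36, T4=16
Average turnaround = (17+24+36+16) / 4 = 93/4 = 23.25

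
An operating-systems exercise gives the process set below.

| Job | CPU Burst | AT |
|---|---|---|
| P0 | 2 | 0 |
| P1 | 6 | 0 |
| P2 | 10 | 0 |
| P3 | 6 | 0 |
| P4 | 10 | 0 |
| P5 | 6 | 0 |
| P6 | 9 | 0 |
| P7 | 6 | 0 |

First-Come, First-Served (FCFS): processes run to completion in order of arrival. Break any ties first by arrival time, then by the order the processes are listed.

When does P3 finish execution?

24

Gantt: | P0 0-2 | P1 2-8 | P2 8-18 | P3 18-24 | P4 24-34 | P5 34-40 | P6 40-49 | P7 49-55 |
Completion: P0=2  P1=8  P2=18  P3=24  P4=34  P5=40  P6=49  P7=55
Turnaround (C−A): P0=2  P1=8  P2=18  P3=24  P4=34  P5=40  P6=49  P7=55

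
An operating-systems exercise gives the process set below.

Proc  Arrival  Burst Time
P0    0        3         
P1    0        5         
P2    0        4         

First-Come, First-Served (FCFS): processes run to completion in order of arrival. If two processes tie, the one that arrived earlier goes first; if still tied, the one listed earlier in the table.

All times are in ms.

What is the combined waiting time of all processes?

11

Gantt: | P0 0-3 | P1 3-8 | P2 8-12 |
Completion: P0=3  P1=8  P2=12
Turnaround (C−A): P0=3  P1=8  P2=12
Waiting = turnaround − burst: P0=0, P1=3, P2=8
Total waiting = 0 + 3 + 8 = 11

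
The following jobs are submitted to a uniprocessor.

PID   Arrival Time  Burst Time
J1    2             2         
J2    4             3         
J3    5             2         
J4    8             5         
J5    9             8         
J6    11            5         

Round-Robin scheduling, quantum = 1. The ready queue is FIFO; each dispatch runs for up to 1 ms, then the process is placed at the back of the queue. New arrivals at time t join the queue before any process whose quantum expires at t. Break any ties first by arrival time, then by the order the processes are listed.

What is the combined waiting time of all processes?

Schedule: | idle 0-2 | J1 2-4 | J2 4-5 | J3 5-6 | J2 6-7 | J3 7-8 | J2 8-9 | J4 9-10 | J5 10-11 | J4 11-12 | J6 12-13 | J5 13-14 | J4 14-15 | J6 15-16 | J5 16-17 | J4 17-18 | J6 18-19 | J5 19-20 | J4 20-21 | J6 21-22 | J5 22-23 | J6 23-24 | J5 24-27 |
Completion: J1=4  J2=9  J3=8  J4=21  J5=27  J6=24
Turnaround (C−A): J1=2  J2=5  J3=3  J4=13  J5=18  J6=13
Waiting = turnaround − burst: J1=0, J2=2, J3=1, J4=8, J5=10, J6=8
Total waiting = 0 + 2 + 1 + 8 + 10 + 8 = 29

29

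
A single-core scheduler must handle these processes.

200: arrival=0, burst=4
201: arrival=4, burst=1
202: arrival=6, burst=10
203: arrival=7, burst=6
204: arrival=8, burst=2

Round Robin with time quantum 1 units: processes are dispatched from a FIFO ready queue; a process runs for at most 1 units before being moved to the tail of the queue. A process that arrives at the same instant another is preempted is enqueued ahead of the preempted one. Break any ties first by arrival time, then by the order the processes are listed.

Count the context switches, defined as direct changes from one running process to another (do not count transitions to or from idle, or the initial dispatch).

Schedule: | 200 0-4 | 201 4-5 | idle 5-6 | 202 6-7 | 203 7-8 | 202 8-9 | 204 9-10 | 203 10-11 | 202 11-12 | 204 12-13 | 203 13-14 | 202 14-15 | 203 15-16 | 202 16-17 | 203 17-18 | 202 18-19 | 203 19-20 | 202 20-24 |
Completion: 200=4  201=5  202=24  203=20  204=13
Turnaround (C−A): 200=4  201=1  202=18  203=13  204=5

15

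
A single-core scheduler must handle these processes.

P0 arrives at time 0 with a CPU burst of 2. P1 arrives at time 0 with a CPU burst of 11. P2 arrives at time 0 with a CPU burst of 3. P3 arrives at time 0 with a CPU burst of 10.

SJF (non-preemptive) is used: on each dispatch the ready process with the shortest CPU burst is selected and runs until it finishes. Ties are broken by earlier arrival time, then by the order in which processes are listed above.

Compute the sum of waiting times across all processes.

Timeline: | P0 0-2 | P2 2-5 | P3 5-15 | P1 15-26 |
Completion: P0=2  P1=26  P2=5  P3=15
Turnaround (C−A): P0=2  P1=26  P2=5  P3=15
Waiting = turnaround − burst: P0=0, P1=15, P2=2, P3=5
Total waiting = 0 + 15 + 2 + 5 = 22

22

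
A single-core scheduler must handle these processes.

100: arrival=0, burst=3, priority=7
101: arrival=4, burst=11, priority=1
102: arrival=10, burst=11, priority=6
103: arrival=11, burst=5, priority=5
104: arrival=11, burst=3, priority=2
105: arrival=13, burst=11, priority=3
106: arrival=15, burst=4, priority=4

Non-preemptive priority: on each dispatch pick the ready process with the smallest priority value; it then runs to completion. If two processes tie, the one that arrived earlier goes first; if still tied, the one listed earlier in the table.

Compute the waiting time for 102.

Schedule: | 100 0-3 | idle 3-4 | 101 4-15 | 104 15-18 | 105 18-29 | 106 29-33 | 103 33-38 | 102 38-49 |
Completion: 100=3  101=15  102=49  103=38  104=18  105=29  106=33
Turnaround (C−A): 100=3  101=11  102=39  103=27  104=7  105=16  106=18
Waiting(102) = turnaround − burst = 39 − 11 = 28

28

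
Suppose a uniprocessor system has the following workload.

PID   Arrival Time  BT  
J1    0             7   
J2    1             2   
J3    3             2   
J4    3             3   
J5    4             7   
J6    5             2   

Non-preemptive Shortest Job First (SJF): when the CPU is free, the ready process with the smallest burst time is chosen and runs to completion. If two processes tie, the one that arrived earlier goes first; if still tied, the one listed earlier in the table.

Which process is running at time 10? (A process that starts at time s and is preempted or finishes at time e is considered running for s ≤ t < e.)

Timeline: | J1 0-7 | J2 7-9 | J3 9-11 | J6 11-13 | J4 13-16 | J5 16-23 |
Completion: J1=7  J2=9  J3=11  J4=16  J5=23  J6=13
Turnaround (C−A): J1=7  J2=8  J3=8  J4=13  J5=19  J6=8

J3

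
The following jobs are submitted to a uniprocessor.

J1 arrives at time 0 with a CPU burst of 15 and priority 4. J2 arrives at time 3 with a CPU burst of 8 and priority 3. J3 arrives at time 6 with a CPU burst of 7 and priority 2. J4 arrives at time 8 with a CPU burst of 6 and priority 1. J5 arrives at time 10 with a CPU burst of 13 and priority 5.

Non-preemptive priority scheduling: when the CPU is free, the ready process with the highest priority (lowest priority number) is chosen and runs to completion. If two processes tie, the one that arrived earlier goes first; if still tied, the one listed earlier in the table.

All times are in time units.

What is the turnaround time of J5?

Gantt: | J1 0-15 | J4 15-21 | J3 21-28 | J2 28-36 | J5 36-49 |
Completion: J1=15  J2=36  J3=28  J4=21  J5=49
Turnaround (C−A): J1=15  J2=33  J3=22  J4=13  J5=39
Turnaround(J5) = completion − arrival = 49 − 10 = 39

39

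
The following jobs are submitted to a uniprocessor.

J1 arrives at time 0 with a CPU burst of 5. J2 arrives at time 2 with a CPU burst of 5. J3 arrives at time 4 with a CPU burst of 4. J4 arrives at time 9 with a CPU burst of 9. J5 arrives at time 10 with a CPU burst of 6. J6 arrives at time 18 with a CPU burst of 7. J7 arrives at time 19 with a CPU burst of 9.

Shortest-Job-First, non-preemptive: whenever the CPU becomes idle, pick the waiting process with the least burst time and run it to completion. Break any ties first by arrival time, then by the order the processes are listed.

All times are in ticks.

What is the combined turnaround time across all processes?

Timeline: | J1 0-5 | J3 5-9 | J2 9-14 | J5 14-20 | J6 20-27 | J4 27-36 | J7 36-45 |
Completion: J1=5  J2=14  J3=9  J4=36  J5=20  J6=27  J7=45
Turnaround (C−A): J1=5  J2=12  J3=5  J4=27  J5=10  J6=9  J7=26
Turnaround = completion − arrival: J1=5, J2=12, J3=5, J4=27, J5=10, J6=9, J7=26
Total turnaround = 5 + 12 + 5 + 27 + 10 + 9 + 26 = 94

94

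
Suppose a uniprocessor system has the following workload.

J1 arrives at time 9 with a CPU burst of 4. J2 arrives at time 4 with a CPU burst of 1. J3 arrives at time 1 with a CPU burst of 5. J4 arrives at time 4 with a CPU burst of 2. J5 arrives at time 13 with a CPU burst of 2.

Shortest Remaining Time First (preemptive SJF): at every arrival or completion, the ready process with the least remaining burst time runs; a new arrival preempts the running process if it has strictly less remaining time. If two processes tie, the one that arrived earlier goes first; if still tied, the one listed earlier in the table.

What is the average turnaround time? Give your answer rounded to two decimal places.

Timeline: | idle 0-1 | J3 1-4 | J2 4-5 | J3 5-7 | J4 7-9 | J1 9-13 | J5 13-15 |
Completion: J1=13  J2=5  J3=7  J4=9  J5=15
Turnaround (C−A): J1=4  J2=1  J3=6  J4=5  J5=2
Turnaround times: J1=4, J2=1, J3=6, J4=5, J5=2
Average turnaround = (4+1+6+5+2) / 5 = 18/5 = 3.60

3.60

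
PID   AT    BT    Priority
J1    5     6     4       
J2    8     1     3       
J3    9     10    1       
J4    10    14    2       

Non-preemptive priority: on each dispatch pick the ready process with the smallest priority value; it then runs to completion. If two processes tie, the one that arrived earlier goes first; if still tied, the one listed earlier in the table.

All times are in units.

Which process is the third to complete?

Timeline: | idle 0-5 | J1 5-11 | J3 11-21 | J4 21-35 | J2 35-36 |
Completion: J1=11  J2=36  J3=21  J4=35
Turnaround (C−A): J1=6  J2=28  J3=12  J4=25
Finish order: J1 → J3 → J4 → J2

J4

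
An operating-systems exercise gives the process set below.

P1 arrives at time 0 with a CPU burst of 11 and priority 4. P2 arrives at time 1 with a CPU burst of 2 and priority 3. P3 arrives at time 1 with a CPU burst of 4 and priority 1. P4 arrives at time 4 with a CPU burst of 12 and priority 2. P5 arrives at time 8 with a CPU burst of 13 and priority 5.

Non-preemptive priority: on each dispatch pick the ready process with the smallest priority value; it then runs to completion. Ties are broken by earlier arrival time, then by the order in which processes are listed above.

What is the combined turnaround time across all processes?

110

Schedule: | P1 0-11 | P3 11-15 | P4 15-27 | P2 27-29 | P5 29-42 |
Completion: P1=11  P2=29  P3=15  P4=27  P5=42
Turnaround (C−A): P1=11  P2=28  P3=14  P4=23  P5=34
Turnaround = completion − arrival: P1=11, P2=28, P3=14, P4=23, P5=34
Total turnaround = 11 + 28 + 14 + 23 + 34 = 110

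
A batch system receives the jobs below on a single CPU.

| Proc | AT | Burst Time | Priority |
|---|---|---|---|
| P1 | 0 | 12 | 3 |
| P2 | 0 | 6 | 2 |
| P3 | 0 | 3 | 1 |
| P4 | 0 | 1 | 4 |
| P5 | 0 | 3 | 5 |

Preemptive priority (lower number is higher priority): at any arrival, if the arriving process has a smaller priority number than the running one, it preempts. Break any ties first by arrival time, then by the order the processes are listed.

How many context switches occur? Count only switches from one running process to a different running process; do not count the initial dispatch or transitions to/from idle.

Gantt: | P3 0-3 | P2 3-9 | P1 9-21 | P4 21-22 | P5 22-25 |
Completion: P1=21  P2=9  P3=3  P4=22  P5=25
Turnaround (C−A): P1=21  P2=9  P3=3  P4=22  P5=25

4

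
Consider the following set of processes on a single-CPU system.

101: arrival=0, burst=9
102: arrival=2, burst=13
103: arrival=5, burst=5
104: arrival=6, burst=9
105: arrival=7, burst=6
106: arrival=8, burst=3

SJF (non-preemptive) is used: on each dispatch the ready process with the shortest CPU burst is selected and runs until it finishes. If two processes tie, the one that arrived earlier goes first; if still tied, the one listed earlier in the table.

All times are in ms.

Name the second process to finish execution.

106

Schedule: | 101 0-9 | 106 9-12 | 103 12-17 | 105 17-23 | 104 23-32 | 102 32-45 |
Completion: 101=9  102=45  103=17  104=32  105=23  106=12
Turnaround (C−A): 101=9  102=43  103=12  104=26  105=16  106=4
Finish order: 101 → 106 → 103 → 105 → 104 → 102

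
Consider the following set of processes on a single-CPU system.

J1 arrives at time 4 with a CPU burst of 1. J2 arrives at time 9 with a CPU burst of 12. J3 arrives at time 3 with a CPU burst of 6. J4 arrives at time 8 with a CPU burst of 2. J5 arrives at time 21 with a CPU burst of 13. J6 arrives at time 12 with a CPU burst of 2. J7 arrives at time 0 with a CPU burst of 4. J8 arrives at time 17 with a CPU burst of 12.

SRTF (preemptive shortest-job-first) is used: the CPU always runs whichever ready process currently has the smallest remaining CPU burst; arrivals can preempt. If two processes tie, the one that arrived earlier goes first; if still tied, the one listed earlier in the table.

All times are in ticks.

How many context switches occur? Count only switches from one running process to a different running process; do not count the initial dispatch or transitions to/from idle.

8

Gantt: | J7 0-4 | J1 4-5 | J3 5-8 | J4 8-10 | J3 10-13 | J6 13-15 | J2 15-27 | J8 27-39 | J5 39-52 |
Completion: J1=5  J2=27  J3=13  J4=10  J5=52  J6=15  J7=4  J8=39
Turnaround (C−A): J1=1  J2=18  J3=10  J4=2  J5=31  J6=3  J7=4  J8=22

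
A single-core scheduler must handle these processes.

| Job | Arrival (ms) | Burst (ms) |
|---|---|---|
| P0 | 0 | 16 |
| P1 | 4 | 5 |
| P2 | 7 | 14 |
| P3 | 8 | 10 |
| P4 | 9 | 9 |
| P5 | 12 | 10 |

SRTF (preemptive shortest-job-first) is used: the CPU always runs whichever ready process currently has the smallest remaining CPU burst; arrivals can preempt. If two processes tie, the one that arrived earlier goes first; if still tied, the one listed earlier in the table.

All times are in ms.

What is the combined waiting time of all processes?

Timeline: | P0 0-4 | P1 4-9 | P4 9-18 | P3 18-28 | P5 28-38 | P0 38-50 | P2 50-64 |
Completion: P0=50  P1=9  P2=64  P3=28  P4=18  P5=38
Turnaround (C−A): P0=50  P1=5  P2=57  P3=20  P4=9  P5=26
Waiting = turnaround − burst: P0=34, P1=0, P2=43, P3=10, P4=0, P5=16
Total waiting = 34 + 0 + 43 + 10 + 0 + 16 = 103

103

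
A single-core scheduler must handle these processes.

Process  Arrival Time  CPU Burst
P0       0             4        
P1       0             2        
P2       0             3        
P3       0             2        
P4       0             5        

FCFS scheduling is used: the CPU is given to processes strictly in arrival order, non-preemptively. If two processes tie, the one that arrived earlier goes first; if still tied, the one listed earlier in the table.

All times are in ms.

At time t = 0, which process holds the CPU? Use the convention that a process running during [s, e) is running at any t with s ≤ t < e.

P0

Gantt: | P0 0-4 | P1 4-6 | P2 6-9 | P3 9-11 | P4 11-16 |
Completion: P0=4  P1=6  P2=9  P3=11  P4=16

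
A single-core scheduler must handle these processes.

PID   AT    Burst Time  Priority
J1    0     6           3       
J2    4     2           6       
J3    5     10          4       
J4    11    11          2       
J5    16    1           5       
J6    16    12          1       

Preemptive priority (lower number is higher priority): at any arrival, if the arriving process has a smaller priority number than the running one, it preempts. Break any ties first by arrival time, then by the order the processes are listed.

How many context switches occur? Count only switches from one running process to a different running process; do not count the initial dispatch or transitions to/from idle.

7

Timeline: | J1 0-6 | J3 6-11 | J4 11-16 | J6 16-28 | J4 28-34 | J3 34-39 | J5 39-40 | J2 40-42 |
Completion: J1=6  J2=42  J3=39  J4=34  J5=40  J6=28
Turnaround (C−A): J1=6  J2=38  J3=34  J4=23  J5=24  J6=12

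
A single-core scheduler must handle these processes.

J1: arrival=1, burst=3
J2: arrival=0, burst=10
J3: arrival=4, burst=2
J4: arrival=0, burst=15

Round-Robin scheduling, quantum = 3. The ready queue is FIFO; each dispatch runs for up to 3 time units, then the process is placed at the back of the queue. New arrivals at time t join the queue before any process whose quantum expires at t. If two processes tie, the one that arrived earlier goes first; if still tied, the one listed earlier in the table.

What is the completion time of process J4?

Timeline: | J2 0-3 | J4 3-6 | J1 6-9 | J2 9-12 | J3 12-14 | J4 14-17 | J2 17-20 | J4 20-23 | J2 23-24 | J4 24-30 |
Completion: J1=9  J2=24  J3=14  J4=30
Turnaround (C−A): J1=8  J2=24  J3=10  J4=30

30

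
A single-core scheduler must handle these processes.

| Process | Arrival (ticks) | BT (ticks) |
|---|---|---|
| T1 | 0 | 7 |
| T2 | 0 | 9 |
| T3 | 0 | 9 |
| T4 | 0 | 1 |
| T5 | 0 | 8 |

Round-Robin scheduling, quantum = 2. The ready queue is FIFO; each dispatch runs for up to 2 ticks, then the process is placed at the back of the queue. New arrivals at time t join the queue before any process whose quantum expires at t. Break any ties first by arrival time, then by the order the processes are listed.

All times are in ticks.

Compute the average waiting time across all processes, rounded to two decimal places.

19.60

Timeline: | T1 0-2 | T2 2-4 | T3 4-6 | T4 6-7 | T5 7-9 | T1 9-11 | T2 11-13 | T3 13-15 | T5 15-17 | T1 17-19 | T2 19-21 | T3 21-23 | T5 23-25 | T1 25-26 | T2 26-28 | T3 28-30 | T5 30-32 | T2 32-33 | T3 33-34 |
Completion: T1=26  T2=33  T3=34  T4=7  T5=32
Turnaround (C−A): T1=26  T2=33  T3=34  T4=7  T5=32
Waiting times: T1=19, T2=24, T3=25, T4=6, T5=24
Average waiting = (19+24+25+6+24) / 5 = 98/5 = 19.60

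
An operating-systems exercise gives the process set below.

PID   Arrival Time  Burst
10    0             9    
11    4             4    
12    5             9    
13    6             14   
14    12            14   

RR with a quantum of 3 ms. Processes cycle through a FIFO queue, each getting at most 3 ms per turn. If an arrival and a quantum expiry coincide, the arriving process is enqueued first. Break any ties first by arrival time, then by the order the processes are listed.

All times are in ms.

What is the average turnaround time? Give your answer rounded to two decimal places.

Timeline: | 10 0-6 | 11 6-9 | 12 9-12 | 13 12-15 | 10 15-18 | 11 18-19 | 14 19-22 | 12 22-25 | 13 25-28 | 14 28-31 | 12 31-34 | 13 34-37 | 14 37-40 | 13 40-43 | 14 43-46 | 13 46-48 | 14 48-50 |
Completion: 10=18  11=19  12=34  13=48  14=50
Turnaround (C−A): 10=18  11=15  12=29  13=42  14=38
Turnaround times: 10=18, 11=15, 12=29, 13=42, 14=38
Average turnaround = (18+15+29+42+38) / 5 = 142/5 = 28.40

28.40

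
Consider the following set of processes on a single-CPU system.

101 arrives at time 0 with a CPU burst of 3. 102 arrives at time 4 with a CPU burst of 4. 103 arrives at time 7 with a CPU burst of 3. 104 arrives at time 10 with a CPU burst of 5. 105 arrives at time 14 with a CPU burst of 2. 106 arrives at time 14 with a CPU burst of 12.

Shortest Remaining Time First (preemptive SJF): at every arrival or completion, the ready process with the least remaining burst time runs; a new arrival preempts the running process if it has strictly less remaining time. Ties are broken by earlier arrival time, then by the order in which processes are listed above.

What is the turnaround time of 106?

16

Schedule: | 101 0-3 | idle 3-4 | 102 4-8 | 103 8-11 | 104 11-16 | 105 16-18 | 106 18-30 |
Completion: 101=3  102=8  103=11  104=16  105=18  106=30
Turnaround(106) = completion − arrival = 30 − 14 = 16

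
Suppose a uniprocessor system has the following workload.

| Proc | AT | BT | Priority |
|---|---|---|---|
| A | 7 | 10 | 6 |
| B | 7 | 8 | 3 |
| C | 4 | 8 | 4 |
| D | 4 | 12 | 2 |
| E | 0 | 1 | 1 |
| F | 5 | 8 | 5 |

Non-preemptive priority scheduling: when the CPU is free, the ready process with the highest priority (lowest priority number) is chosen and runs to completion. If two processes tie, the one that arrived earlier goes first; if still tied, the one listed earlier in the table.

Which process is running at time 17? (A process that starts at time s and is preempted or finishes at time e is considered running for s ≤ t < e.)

B

Timeline: | E 0-1 | idle 1-4 | D 4-16 | B 16-24 | C 24-32 | F 32-40 | A 40-50 |
Completion: A=50  B=24  C=32  D=16  E=1  F=40
Turnaround (C−A): A=43  B=17  C=28  D=12  E=1  F=35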